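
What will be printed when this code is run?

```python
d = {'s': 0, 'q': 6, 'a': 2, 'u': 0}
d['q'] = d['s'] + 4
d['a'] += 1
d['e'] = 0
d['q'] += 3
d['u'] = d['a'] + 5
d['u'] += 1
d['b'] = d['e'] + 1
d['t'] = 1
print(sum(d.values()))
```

d['q'] = d['s']+4 = 4 → {'s': 0, 'q': 4, 'a': 2, 'u': 0}
d['a'] = 2+1 = 3 → {'s': 0, 'q': 4, 'a': 3, 'u': 0}
d['e'] = 0 → {'s': 0, 'q': 4, 'a': 3, 'u': 0, 'e': 0}
d['q'] = 4+3 = 7 → {'s': 0, 'q': 7, 'a': 3, 'u': 0, 'e': 0}
d['u'] = d['a']+5 = 8 → {'s': 0, 'q': 7, 'a': 3, 'u': 8, 'e': 0}
d['u'] = 8+1 = 9 → {'s': 0, 'q': 7, 'a': 3, 'u': 9, 'e': 0}
d['b'] = d['e']+1 = 1 → {'s': 0, 'q': 7, 'a': 3, 'u': 9, 'e': 0, 'b': 1}
d['t'] = 1 → {'s': 0, 'q': 7, 'a': 3, 'u': 9, 'e': 0, 'b': 1, 't': 1}
sum of values = 21

21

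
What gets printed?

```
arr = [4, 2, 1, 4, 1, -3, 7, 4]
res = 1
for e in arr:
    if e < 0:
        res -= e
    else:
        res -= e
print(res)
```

-19

e=4: not <0, res = 1-4 = -3
e=2: not <0, res = (-3)-2 = -5
e=1: not <0, res = (-5)-1 = -6
e=4: not <0, res = (-6)-4 = -10
e=1: not <0, res = (-10)-1 = -11
e=-3: <0, res = (-11)-(-3) = -8
e=7: not <0, res = (-8)-7 = -15
e=4: not <0, res = (-15)-4 = -19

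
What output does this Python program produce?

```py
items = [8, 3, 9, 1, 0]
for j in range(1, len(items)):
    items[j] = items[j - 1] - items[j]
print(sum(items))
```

-1

j=1: items[1] = 8-3 = 5 → [8, 5, 9, 1, 0]
j=2: items[2] = 5-9 = -4 → [8, 5, -4, 1, 0]
j=3: items[3] = (-4)-1 = -5 → [8, 5, -4, -5, 0]
j=4: items[4] = (-5)-0 = -5 → [8, 5, -4, -5, -5]
sum = -1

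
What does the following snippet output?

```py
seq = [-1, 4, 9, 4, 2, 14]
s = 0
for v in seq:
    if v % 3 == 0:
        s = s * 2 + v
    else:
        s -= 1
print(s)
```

2

v=-1: not %3==0, s = 0-1 = -1
v=4: not %3==0, s = (-1)-1 = -2
v=9: %3==0, s = (-2)*2+9 = 5
v=4: not %3==0, s = 5-1 = 4
v=2: not %3==0, s = 4-1 = 3
v=14: not %3==0, s = 3-1 = 2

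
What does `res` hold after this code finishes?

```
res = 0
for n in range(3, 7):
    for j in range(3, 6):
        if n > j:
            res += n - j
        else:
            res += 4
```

34

n=3,j=3: not 3>3, res = 0+4 = 4
n=3,j=4: not 3>4, res = 4+4 = 8
n=3,j=5: not 3>5, res = 8+4 = 12
n=4,j=3: 4>3, res = 12+1 = 13
n=4,j=4: not 4>4, res = 13+4 = 17
n=4,j=5: not 4>5, res = 17+4 = 21
n=5,j=3: 5>3, res = 21+2 = 23
n=5,j=4: 5>4, res = 23+1 = 24
n=5,j=5: not 5>5, res = 24+4 = 28
n=6,j=3: 6>3, res = 28+3 = 31
n=6,j=4: 6>4, res = 31+2 = 33
n=6,j=5: 6>5, res = 33+1 = 34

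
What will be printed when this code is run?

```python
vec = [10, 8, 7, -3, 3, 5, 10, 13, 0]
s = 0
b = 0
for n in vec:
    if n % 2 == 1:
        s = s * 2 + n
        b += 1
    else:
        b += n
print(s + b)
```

156

n=10: not odd; b=10
n=8: not odd; b=18
n=7: odd, s = 0*2+7 = 7; b=19
n=-3: odd, s = 7*2+(-3) = 11; b=20
n=3: odd, s = 11*2+3 = 25; b=21
n=5: odd, s = 25*2+5 = 55; b=22
n=10: not odd; b=32
n=13: odd, s = 55*2+13 = 123; b=33
n=0: not odd; b=33
s+b = 123+33 = 156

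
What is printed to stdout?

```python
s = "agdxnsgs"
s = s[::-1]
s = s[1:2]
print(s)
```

g

reverse → 'sgsnxdga'
slice [1:2] → 'g'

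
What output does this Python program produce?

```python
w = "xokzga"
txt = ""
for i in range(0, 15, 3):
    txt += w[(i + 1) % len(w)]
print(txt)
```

ogogo

i=0: add w[1]='o' → 'o'
i=3: add w[4]='g' → 'og'
i=6: add w[1]='o' → 'ogo'
i=9: add w[4]='g' → 'ogog'
i=12: add w[1]='o' → 'ogogo'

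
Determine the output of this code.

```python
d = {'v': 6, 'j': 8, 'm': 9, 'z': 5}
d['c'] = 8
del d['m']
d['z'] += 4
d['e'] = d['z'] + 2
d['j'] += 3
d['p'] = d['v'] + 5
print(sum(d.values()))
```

56

d['c'] = 8 → {'v': 6, 'j': 8, 'm': 9, 'z': 5, 'c': 8}
del 'm' → {'v': 6, 'j': 8, 'z': 5, 'c': 8}
d['z'] = 5+4 = 9 → {'v': 6, 'j': 8, 'z': 9, 'c': 8}
d['e'] = d['z']+2 = 11 → {'v': 6, 'j': 8, 'z': 9, 'c': 8, 'e': 11}
d['j'] = 8+3 = 11 → {'v': 6, 'j': 11, 'z': 9, 'c': 8, 'e': 11}
d['p'] = d['v']+5 = 11 → {'v': 6, 'j': 11, 'z': 9, 'c': 8, 'e': 11, 'p': 11}
sum of values = 56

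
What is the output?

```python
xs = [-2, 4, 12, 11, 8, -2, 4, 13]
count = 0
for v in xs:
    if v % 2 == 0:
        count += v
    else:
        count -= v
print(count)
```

0

v=-2: even, count = 0+(-2) = -2
v=4: even, count = (-2)+4 = 2
v=12: even, count = 2+12 = 14
v=11: not even, count = 14-11 = 3
v=8: even, count = 3+8 = 11
v=-2: even, count = 11+(-2) = 9
v=4: even, count = 9+4 = 13
v=13: not even, count = 13-13 = 0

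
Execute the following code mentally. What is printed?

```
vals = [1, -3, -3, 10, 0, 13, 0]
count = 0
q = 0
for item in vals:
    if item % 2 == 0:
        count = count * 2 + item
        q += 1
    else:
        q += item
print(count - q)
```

item=1: not even; q=1
item=-3: not even; q=-2
item=-3: not even; q=-5
item=10: even, count = 0*2+10 = 10; q=-4
item=0: even, count = 10*2+0 = 20; q=-3
item=13: not even; q=10
item=0: even, count = 20*2+0 = 40; q=11
count-q = 40-11 = 29

29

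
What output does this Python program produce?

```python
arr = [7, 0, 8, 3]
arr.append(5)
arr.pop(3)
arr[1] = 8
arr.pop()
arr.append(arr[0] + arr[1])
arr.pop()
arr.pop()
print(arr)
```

append 5 → [7, 0, 8, 3, 5]
pop(3) removes 3 → [7, 0, 8, 5]
arr[1] = 8 → [7, 8, 8, 5]
pop() removes 5 → [7, 8, 8]
append arr[0]+arr[1] = 7+8 = 15 → [7, 8, 8, 15]
pop() removes 15 → [7, 8, 8]
pop() removes 8 → [7, 8]

[7, 8]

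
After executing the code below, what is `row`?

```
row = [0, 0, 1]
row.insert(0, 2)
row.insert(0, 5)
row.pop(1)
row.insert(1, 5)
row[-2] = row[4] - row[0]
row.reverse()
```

insert 2 at 0 → [2, 0, 0, 1]
insert 5 at 0 → [5, 2, 0, 0, 1]
pop(1) removes 2 → [5, 0, 0, 1]
insert 5 at 1 → [5, 5, 0, 0, 1]
row[-2] = row[4]-row[0] = 1-5 = -4 → [5, 5, 0, -4, 1]
reverse → [1, -4, 0, 5, 5]

[1, -4, 0, 5, 5]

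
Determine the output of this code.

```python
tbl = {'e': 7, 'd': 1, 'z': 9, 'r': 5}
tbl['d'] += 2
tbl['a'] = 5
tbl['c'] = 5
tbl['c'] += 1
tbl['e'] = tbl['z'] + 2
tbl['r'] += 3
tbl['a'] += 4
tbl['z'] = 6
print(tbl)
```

{'e': 11, 'd': 3, 'z': 6, 'r': 8, 'a': 9, 'c': 6}

tbl['d'] = 1+2 = 3 → {'e': 7, 'd': 3, 'z': 9, 'r': 5}
tbl['a'] = 5 → {'e': 7, 'd': 3, 'z': 9, 'r': 5, 'a': 5}
tbl['c'] = 5 → {'e': 7, 'd': 3, 'z': 9, 'r': 5, 'a': 5, 'c': 5}
tbl['c'] = 5+1 = 6 → {'e': 7, 'd': 3, 'z': 9, 'r': 5, 'a': 5, 'c': 6}
tbl['e'] = tbl['z']+2 = 11 → {'e': 11, 'd': 3, 'z': 9, 'r': 5, 'a': 5, 'c': 6}
tbl['r'] = 5+3 = 8 → {'e': 11, 'd': 3, 'z': 9, 'r': 8, 'a': 5, 'c': 6}
tbl['a'] = 5+4 = 9 → {'e': 11, 'd': 3, 'z': 9, 'r': 8, 'a': 9, 'c': 6}
tbl['z'] = 6 → {'e': 11, 'd': 3, 'z': 6, 'r': 8, 'a': 9, 'c': 6}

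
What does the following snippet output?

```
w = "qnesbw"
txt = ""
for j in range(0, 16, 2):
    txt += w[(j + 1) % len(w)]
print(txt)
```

j=0: add w[1]='n' → 'n'
j=2: add w[3]='s' → 'ns'
j=4: add w[5]='w' → 'nsw'
j=6: add w[1]='n' → 'nswn'
j=8: add w[3]='s' → 'nswns'
j=10: add w[5]='w' → 'nswnsw'
j=12: add w[1]='n' → 'nswnswn'
j=14: add w[3]='s' → 'nswnswns'

nswnswns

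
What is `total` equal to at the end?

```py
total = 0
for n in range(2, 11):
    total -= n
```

-54

n=2: total = 0-2 = -2
n=3: total = (-2)-3 = -5
n=4: total = (-5)-4 = -9
n=5: total = (-9)-5 = -14
n=6: total = (-14)-6 = -20
n=7: total = (-20)-7 = -27
n=8: total = (-27)-8 = -35
n=9: total = (-35)-9 = -44
n=10: total = (-44)-10 = -54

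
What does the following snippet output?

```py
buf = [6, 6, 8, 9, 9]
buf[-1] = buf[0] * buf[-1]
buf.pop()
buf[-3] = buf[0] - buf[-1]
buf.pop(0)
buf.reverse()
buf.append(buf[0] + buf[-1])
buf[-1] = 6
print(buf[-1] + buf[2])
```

3

buf[-1] = buf[0]*buf[-1] = 6*9 = 54 → [6, 6, 8, 9, 54]
pop() removes 54 → [6, 6, 8, 9]
buf[-3] = buf[0]-buf[-1] = 6-9 = -3 → [6, -3, 8, 9]
pop(0) removes 6 → [-3, 8, 9]
reverse → [9, 8, -3]
append buf[0]+buf[-1] = 9+(-3) = 6 → [9, 8, -3, 6]
buf[-1] = 6 → [9, 8, -3, 6]
buf[-1]+buf[2] = 6+(-3) = 3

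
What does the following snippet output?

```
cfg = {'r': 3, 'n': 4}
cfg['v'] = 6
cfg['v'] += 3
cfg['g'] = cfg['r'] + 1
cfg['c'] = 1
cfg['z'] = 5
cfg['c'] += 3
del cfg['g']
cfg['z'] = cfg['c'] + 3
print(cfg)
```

{'r': 3, 'n': 4, 'v': 9, 'c': 4, 'z': 7}

cfg['v'] = 6 → {'r': 3, 'n': 4, 'v': 6}
cfg['v'] = 6+3 = 9 → {'r': 3, 'n': 4, 'v': 9}
cfg['g'] = cfg['r']+1 = 4 → {'r': 3, 'n': 4, 'v': 9, 'g': 4}
cfg['c'] = 1 → {'r': 3, 'n': 4, 'v': 9, 'g': 4, 'c': 1}
cfg['z'] = 5 → {'r': 3, 'n': 4, 'v': 9, 'g': 4, 'c': 1, 'z': 5}
cfg['c'] = 1+3 = 4 → {'r': 3, 'n': 4, 'v': 9, 'g': 4, 'c': 4, 'z': 5}
del 'g' → {'r': 3, 'n': 4, 'v': 9, 'c': 4, 'z': 5}
cfg['z'] = cfg['c']+3 = 7 → {'r': 3, 'n': 4, 'v': 9, 'c': 4, 'z': 7}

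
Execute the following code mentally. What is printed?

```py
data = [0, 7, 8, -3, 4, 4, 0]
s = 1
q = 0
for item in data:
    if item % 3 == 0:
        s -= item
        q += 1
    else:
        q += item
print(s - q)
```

item=0: %3==0, s = 1-0 = 1; q=1
item=7: not %3==0; q=8
item=8: not %3==0; q=16
item=-3: %3==0, s = 1-(-3) = 4; q=17
item=4: not %3==0; q=21
item=4: not %3==0; q=25
item=0: %3==0, s = 4-0 = 4; q=26
s-q = 4-26 = -22

-22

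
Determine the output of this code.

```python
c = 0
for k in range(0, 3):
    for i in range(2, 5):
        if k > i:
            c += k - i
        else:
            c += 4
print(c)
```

36

k=0,i=2: not 0>2, c = 0+4 = 4
k=0,i=3: not 0>3, c = 4+4 = 8
k=0,i=4: not 0>4, c = 8+4 = 12
k=1,i=2: not 1>2, c = 12+4 = 16
k=1,i=3: not 1>3, c = 16+4 = 20
k=1,i=4: not 1>4, c = 20+4 = 24
k=2,i=2: not 2>2, c = 24+4 = 28
k=2,i=3: not 2>3, c = 28+4 = 32
k=2,i=4: not 2>4, c = 32+4 = 36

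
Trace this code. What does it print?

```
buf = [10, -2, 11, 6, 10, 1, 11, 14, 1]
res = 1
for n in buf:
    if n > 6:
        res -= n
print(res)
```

-55

n=10: >6, res = 1-10 = -9
n=-2: not >6
n=11: >6, res = (-9)-11 = -20
n=6: not >6
n=10: >6, res = (-20)-10 = -30
n=1: not >6
n=11: >6, res = (-30)-11 = -41
n=14: >6, res = (-41)-14 = -55
n=1: not >6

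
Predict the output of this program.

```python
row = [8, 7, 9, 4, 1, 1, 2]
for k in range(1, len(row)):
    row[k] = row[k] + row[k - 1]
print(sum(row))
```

k=1: row[1] = 7+8 = 15 → [8, 15, 9, 4, 1, 1, 2]
k=2: row[2] = 9+15 = 24 → [8, 15, 24, 4, 1, 1, 2]
k=3: row[3] = 4+24 = 28 → [8, 15, 24, 28, 1, 1, 2]
k=4: row[4] = 1+28 = 29 → [8, 15, 24, 28, 29, 1, 2]
k=5: row[5] = 1+29 = 30 → [8, 15, 24, 28, 29, 30, 2]
k=6: row[6] = 2+30 = 32 → [8, 15, 24, 28, 29, 30, 32]
sum = 166

166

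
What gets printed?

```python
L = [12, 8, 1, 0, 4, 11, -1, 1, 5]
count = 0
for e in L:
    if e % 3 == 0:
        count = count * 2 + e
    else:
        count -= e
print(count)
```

-14

e=12: %3==0, count = 0*2+12 = 12
e=8: not %3==0, count = 12-8 = 4
e=1: not %3==0, count = 4-1 = 3
e=0: %3==0, count = 3*2+0 = 6
e=4: not %3==0, count = 6-4 = 2
e=11: not %3==0, count = 2-11 = -9
e=-1: not %3==0, count = (-9)-(-1) = -8
e=1: not %3==0, count = (-8)-1 = -9
e=5: not %3==0, count = (-9)-5 = -14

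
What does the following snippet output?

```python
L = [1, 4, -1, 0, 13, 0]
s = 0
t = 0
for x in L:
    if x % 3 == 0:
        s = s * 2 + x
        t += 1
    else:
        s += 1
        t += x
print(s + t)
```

33

x=1: not %3==0, s = 0+1 = 1; t=1
x=4: not %3==0, s = 1+1 = 2; t=5
x=-1: not %3==0, s = 2+1 = 3; t=4
x=0: %3==0, s = 3*2+0 = 6; t=5
x=13: not %3==0, s = 6+1 = 7; t=18
x=0: %3==0, s = 7*2+0 = 14; t=19
s+t = 14+19 = 33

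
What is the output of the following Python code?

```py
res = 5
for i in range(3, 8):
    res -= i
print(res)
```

i=3: res = 5-3 = 2
i=4: res = 2-4 = -2
i=5: res = (-2)-5 = -7
i=6: res = (-7)-6 = -13
i=7: res = (-13)-7 = -20

-20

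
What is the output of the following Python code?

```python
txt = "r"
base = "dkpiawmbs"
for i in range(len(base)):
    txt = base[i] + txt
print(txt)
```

i=0: prepend 'd' → 'dr'
i=1: prepend 'k' → 'kdr'
i=2: prepend 'p' → 'pkdr'
i=3: prepend 'i' → 'ipkdr'
i=4: prepend 'a' → 'aipkdr'
i=5: prepend 'w' → 'waipkdr'
i=6: prepend 'm' → 'mwaipkdr'
i=7: prepend 'b' → 'bmwaipkdr'
i=8: prepend 's' → 'sbmwaipkdr'

sbmwaipkdr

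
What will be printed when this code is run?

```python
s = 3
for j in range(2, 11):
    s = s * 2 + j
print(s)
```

3060

j=2: s = 3*2+2 = 8
j=3: s = 8*2+3 = 19
j=4: s = 19*2+4 = 42
j=5: s = 42*2+5 = 89
j=6: s = 89*2+6 = 184
j=7: s = 184*2+7 = 375
j=8: s = 375*2+8 = 758
j=9: s = 758*2+9 = 1525
j=10: s = 1525*2+10 = 3060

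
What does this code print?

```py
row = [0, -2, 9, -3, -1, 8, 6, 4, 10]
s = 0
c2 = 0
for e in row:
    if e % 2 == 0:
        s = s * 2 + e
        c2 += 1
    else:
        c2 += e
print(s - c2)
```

63

e=0: even, s = 0*2+0 = 0; c2=1
e=-2: even, s = 0*2+(-2) = -2; c2=2
e=9: not even; c2=11
e=-3: not even; c2=8
e=-1: not even; c2=7
e=8: even, s = (-2)*2+8 = 4; c2=8
e=6: even, s = 4*2+6 = 14; c2=9
e=4: even, s = 14*2+4 = 32; c2=10
e=10: even, s = 32*2+10 = 74; c2=11
s-c2 = 74-11 = 63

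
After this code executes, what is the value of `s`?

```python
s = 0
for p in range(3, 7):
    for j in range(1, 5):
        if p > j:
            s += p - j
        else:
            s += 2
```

39

p=3,j=1: 3>1, s = 0+2 = 2
p=3,j=2: 3>2, s = 2+1 = 3
p=3,j=3: not 3>3, s = 3+2 = 5
p=3,j=4: not 3>4, s = 5+2 = 7
p=4,j=1: 4>1, s = 7+3 = 10
p=4,j=2: 4>2, s = 10+2 = 12
p=4,j=3: 4>3, s = 12+1 = 13
p=4,j=4: not 4>4, s = 13+2 = 15
p=5,j=1: 5>1, s = 15+4 = 19
p=5,j=2: 5>2, s = 19+3 = 22
p=5,j=3: 5>3, s = 22+2 = 24
p=5,j=4: 5>4, s = 24+1 = 25
p=6,j=1: 6>1, s = 25+5 = 30
p=6,j=2: 6>2, s = 30+4 = 34
p=6,j=3: 6>3, s = 34+3 = 37
p=6,j=4: 6>4, s = 37+2 = 39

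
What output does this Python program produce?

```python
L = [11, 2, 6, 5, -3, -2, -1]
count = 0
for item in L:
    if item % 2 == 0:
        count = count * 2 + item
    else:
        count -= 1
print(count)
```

5

item=11: not even, count = 0-1 = -1
item=2: even, count = (-1)*2+2 = 0
item=6: even, count = 0*2+6 = 6
item=5: not even, count = 6-1 = 5
item=-3: not even, count = 5-1 = 4
item=-2: even, count = 4*2+(-2) = 6
item=-1: not even, count = 6-1 = 5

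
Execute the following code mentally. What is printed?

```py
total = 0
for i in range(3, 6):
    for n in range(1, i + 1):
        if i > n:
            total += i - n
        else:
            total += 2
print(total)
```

i=3,n=1: 3>1, total = 0+2 = 2
i=3,n=2: 3>2, total = 2+1 = 3
i=3,n=3: not 3>3, total = 3+2 = 5
i=4,n=1: 4>1, total = 5+3 = 8
i=4,n=2: 4>2, total = 8+2 = 10
i=4,n=3: 4>3, total = 10+1 = 11
i=4,n=4: not 4>4, total = 11+2 = 13
i=5,n=1: 5>1, total = 13+4 = 17
i=5,n=2: 5>2, total = 17+3 = 20
i=5,n=3: 5>3, total = 20+2 = 22
i=5,n=4: 5>4, total = 22+1 = 23
i=5,n=5: not 5>5, total = 23+2 = 25

25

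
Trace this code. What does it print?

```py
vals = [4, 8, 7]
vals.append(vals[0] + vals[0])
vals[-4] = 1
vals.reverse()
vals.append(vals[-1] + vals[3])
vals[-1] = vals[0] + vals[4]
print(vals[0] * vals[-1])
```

80

append vals[0]+vals[0] = 4+4 = 8 → [4, 8, 7, 8]
vals[-4] = 1 → [1, 8, 7, 8]
reverse → [8, 7, 8, 1]
append vals[-1]+vals[3] = 1+1 = 2 → [8, 7, 8, 1, 2]
vals[-1] = vals[0]+vals[4] = 8+2 = 10 → [8, 7, 8, 1, 10]
vals[0]*vals[-1] = 8*10 = 80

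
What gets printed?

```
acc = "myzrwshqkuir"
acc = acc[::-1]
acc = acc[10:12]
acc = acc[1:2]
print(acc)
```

m

reverse → 'riukqhswrzym'
slice [10:12] → 'ym'
slice [1:2] → 'm'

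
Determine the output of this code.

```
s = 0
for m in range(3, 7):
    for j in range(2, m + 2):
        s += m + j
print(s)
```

m=3,j=2: s = 0+5 = 5
m=3,j=3: s = 5+6 = 11
m=3,j=4: s = 11+7 = 18
m=4,j=2: s = 18+6 = 24
m=4,j=3: s = 24+7 = 31
m=4,j=4: s = 31+8 = 39
m=4,j=5: s = 39+9 = 48
m=5,j=2: s = 48+7 = 55
m=5,j=3: s = 55+8 = 63
m=5,j=4: s = 63+9 = 72
m=5,j=5: s = 72+10 = 82
m=5,j=6: s = 82+11 = 93
m=6,j=2: s = 93+8 = 101
m=6,j=3: s = 101+9 = 110
m=6,j=4: s = 110+10 = 120
m=6,j=5: s = 120+11 = 131
m=6,j=6: s = 131+12 = 143
m=6,j=7: s = 143+13 = 156

156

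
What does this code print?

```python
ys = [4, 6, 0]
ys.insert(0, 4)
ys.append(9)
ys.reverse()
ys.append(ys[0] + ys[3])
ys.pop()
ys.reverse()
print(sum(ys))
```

insert 4 at 0 → [4, 4, 6, 0]
append 9 → [4, 4, 6, 0, 9]
reverse → [9, 0, 6, 4, 4]
append ys[0]+ys[3] = 9+4 = 13 → [9, 0, 6, 4, 4, 13]
pop() removes 13 → [9, 0, 6, 4, 4]
reverse → [4, 4, 6, 0, 9]
sum = 23

23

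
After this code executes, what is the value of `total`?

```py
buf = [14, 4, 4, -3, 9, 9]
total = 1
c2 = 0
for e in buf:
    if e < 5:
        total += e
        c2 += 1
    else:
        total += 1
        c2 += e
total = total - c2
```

e=14: not <5, total = 1+1 = 2; c2=14
e=4: <5, total = 2+4 = 6; c2=15
e=4: <5, total = 6+4 = 10; c2=16
e=-3: <5, total = 10+(-3) = 7; c2=17
e=9: not <5, total = 7+1 = 8; c2=26
e=9: not <5, total = 8+1 = 9; c2=35
total-c2 = 9-35 = -26

-26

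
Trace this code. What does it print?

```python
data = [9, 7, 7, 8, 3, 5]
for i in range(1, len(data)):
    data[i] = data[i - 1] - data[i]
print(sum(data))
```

-44

i=1: data[1] = 9-7 = 2 → [9, 2, 7, 8, 3, 5]
i=2: data[2] = 2-7 = -5 → [9, 2, -5, 8, 3, 5]
i=3: data[3] = (-5)-8 = -13 → [9, 2, -5, -13, 3, 5]
i=4: data[4] = (-13)-3 = -16 → [9, 2, -5, -13, -16, 5]
i=5: data[5] = (-16)-5 = -21 → [9, 2, -5, -13, -16, -21]
sum = -44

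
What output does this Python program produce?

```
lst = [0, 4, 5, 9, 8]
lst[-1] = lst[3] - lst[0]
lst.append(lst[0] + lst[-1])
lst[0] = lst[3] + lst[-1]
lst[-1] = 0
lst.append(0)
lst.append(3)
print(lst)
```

[18, 4, 5, 9, 9, 0, 0, 3]

lst[-1] = lst[3]-lst[0] = 9-0 = 9 → [0, 4, 5, 9, 9]
append lst[0]+lst[-1] = 0+9 = 9 → [0, 4, 5, 9, 9, 9]
lst[0] = lst[3]+lst[-1] = 9+9 = 18 → [18, 4, 5, 9, 9, 9]
lst[-1] = 0 → [18, 4, 5, 9, 9, 0]
append 0 → [18, 4, 5, 9, 9, 0, 0]
append 3 → [18, 4, 5, 9, 9, 0, 0, 3]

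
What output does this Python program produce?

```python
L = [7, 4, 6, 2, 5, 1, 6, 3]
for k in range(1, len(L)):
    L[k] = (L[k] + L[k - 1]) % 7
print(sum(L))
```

k=1: L[1] = (4+7)%7 = 4 → [7, 4, 6, 2, 5, 1, 6, 3]
k=2: L[2] = (6+4)%7 = 3 → [7, 4, 3, 2, 5, 1, 6, 3]
k=3: L[3] = (2+3)%7 = 5 → [7, 4, 3, 5, 5, 1, 6, 3]
k=4: L[4] = (5+5)%7 = 3 → [7, 4, 3, 5, 3, 1, 6, 3]
k=5: L[5] = (1+3)%7 = 4 → [7, 4, 3, 5, 3, 4, 6, 3]
k=6: L[6] = (6+4)%7 = 3 → [7, 4, 3, 5, 3, 4, 3, 3]
k=7: L[7] = (3+3)%7 = 6 → [7, 4, 3, 5, 3, 4, 3, 6]
sum = 35

35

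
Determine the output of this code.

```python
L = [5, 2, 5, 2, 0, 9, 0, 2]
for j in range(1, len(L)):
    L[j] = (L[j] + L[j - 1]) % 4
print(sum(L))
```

j=1: L[1] = (2+5)%4 = 3 → [5, 3, 5, 2, 0, 9, 0, 2]
j=2: L[2] = (5+3)%4 = 0 → [5, 3, 0, 2, 0, 9, 0, 2]
j=3: L[3] = (2+0)%4 = 2 → [5, 3, 0, 2, 0, 9, 0, 2]
j=4: L[4] = (0+2)%4 = 2 → [5, 3, 0, 2, 2, 9, 0, 2]
j=5: L[5] = (9+2)%4 = 3 → [5, 3, 0, 2, 2, 3, 0, 2]
j=6: L[6] = (0+3)%4 = 3 → [5, 3, 0, 2, 2, 3, 3, 2]
j=7: L[7] = (2+3)%4 = 1 → [5, 3, 0, 2, 2, 3, 3, 1]
sum = 19

19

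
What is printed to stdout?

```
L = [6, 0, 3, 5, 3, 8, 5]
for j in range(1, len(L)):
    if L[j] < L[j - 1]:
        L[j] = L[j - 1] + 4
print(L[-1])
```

j=1: 0<6, L[1] = 6+4 = 10 → [6, 10, 3, 5, 3, 8, 5]
j=2: 3<10, L[2] = 10+4 = 14 → [6, 10, 14, 5, 3, 8, 5]
j=3: 5<14, L[3] = 14+4 = 18 → [6, 10, 14, 18, 3, 8, 5]
j=4: 3<18, L[4] = 18+4 = 22 → [6, 10, 14, 18, 22, 8, 5]
j=5: 8<22, L[5] = 22+4 = 26 → [6, 10, 14, 18, 22, 26, 5]
j=6: 5<26, L[6] = 26+4 = 30 → [6, 10, 14, 18, 22, 26, 30]

30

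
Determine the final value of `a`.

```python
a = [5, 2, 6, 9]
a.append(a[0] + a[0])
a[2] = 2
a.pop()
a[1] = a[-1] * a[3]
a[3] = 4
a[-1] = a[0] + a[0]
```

append a[0]+a[0] = 5+5 = 10 → [5, 2, 6, 9, 10]
a[2] = 2 → [5, 2, 2, 9, 10]
pop() removes 10 → [5, 2, 2, 9]
a[1] = a[-1]*a[3] = 9*9 = 81 → [5, 81, 2, 9]
a[3] = 4 → [5, 81, 2, 4]
a[-1] = a[0]+a[0] = 5+5 = 10 → [5, 81, 2, 10]

[5, 81, 2, 10]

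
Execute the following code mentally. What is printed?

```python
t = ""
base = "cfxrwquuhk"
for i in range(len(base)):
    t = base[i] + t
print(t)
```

khuuqwrxfc

i=0: prepend 'c' → 'c'
i=1: prepend 'f' → 'fc'
i=2: prepend 'x' → 'xfc'
i=3: prepend 'r' → 'rxfc'
i=4: prepend 'w' → 'wrxfc'
i=5: prepend 'q' → 'qwrxfc'
i=6: prepend 'u' → 'uqwrxfc'
i=7: prepend 'u' → 'uuqwrxfc'
i=8: prepend 'h' → 'huuqwrxfc'
i=9: prepend 'k' → 'khuuqwrxfc'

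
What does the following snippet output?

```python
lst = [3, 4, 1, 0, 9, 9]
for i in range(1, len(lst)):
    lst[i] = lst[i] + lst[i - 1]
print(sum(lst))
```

69

i=1: lst[1] = 4+3 = 7 → [3, 7, 1, 0, 9, 9]
i=2: lst[2] = 1+7 = 8 → [3, 7, 8, 0, 9, 9]
i=3: lst[3] = 0+8 = 8 → [3, 7, 8, 8, 9, 9]
i=4: lst[4] = 9+8 = 17 → [3, 7, 8, 8, 17, 9]
i=5: lst[5] = 9+17 = 26 → [3, 7, 8, 8, 17, 26]
sum = 69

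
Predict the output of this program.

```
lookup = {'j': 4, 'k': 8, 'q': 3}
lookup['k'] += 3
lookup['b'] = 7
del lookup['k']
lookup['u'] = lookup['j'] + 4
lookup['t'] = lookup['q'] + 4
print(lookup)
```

{'j': 4, 'q': 3, 'b': 7, 'u': 8, 't': 7}

lookup['k'] = 8+3 = 11 → {'j': 4, 'k': 11, 'q': 3}
lookup['b'] = 7 → {'j': 4, 'k': 11, 'q': 3, 'b': 7}
del 'k' → {'j': 4, 'q': 3, 'b': 7}
lookup['u'] = lookup['j']+4 = 8 → {'j': 4, 'q': 3, 'b': 7, 'u': 8}
lookup['t'] = lookup['q']+4 = 7 → {'j': 4, 'q': 3, 'b': 7, 'u': 8, 't': 7}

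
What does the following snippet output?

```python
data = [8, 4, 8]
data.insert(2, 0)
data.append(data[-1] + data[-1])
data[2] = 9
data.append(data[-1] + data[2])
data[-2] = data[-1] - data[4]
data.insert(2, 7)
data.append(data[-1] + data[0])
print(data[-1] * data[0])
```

insert 0 at 2 → [8, 4, 0, 8]
append data[-1]+data[-1] = 8+8 = 16 → [8, 4, 0, 8, 16]
data[2] = 9 → [8, 4, 9, 8, 16]
append data[-1]+data[2] = 16+9 = 25 → [8, 4, 9, 8, 16, 25]
data[-2] = data[-1]-data[4] = 25-16 = 9 → [8, 4, 9, 8, 9, 25]
insert 7 at 2 → [8, 4, 7, 9, 8, 9, 25]
append data[-1]+data[0] = 25+8 = 33 → [8, 4, 7, 9, 8, 9, 25, 33]
data[-1]*data[0] = 33*8 = 264

264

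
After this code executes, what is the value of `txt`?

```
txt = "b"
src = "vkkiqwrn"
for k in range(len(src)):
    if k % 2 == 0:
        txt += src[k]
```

k=0: add 'v' → 'bv'
k=1: skip
k=2: add 'k' → 'bvk'
k=3: skip
k=4: add 'q' → 'bvkq'
k=5: skip
k=6: add 'r' → 'bvkqr'
k=7: skip

'bvkqr'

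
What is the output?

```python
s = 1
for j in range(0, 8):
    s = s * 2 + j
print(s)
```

j=0: s = 1*2+0 = 2
j=1: s = 2*2+1 = 5
j=2: s = 5*2+2 = 12
j=3: s = 12*2+3 = 27
j=4: s = 27*2+4 = 58
j=5: s = 58*2+5 = 121
j=6: s = 121*2+6 = 248
j=7: s = 248*2+7 = 503

503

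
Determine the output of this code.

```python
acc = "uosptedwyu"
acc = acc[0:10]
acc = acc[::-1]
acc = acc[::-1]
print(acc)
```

uosptedwyu

slice [0:10] → 'uosptedwyu'
reverse → 'uywdetpsou'
reverse → 'uosptedwyu'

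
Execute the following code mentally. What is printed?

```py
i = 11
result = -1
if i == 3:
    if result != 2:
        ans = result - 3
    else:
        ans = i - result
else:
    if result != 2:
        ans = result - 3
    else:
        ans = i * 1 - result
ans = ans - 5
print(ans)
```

i=11, result=-1
i == 3 is False; result != 2 is True
→ ans = result - 3 = -4
ans = (-4)-5 = -9

-9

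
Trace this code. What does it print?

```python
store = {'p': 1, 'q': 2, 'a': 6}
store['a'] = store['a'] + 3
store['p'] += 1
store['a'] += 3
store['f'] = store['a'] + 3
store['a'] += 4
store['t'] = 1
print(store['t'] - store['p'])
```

store['a'] = store['a']+3 = 9 → {'p': 1, 'q': 2, 'a': 9}
store['p'] = 1+1 = 2 → {'p': 2, 'q': 2, 'a': 9}
store['a'] = 9+3 = 12 → {'p': 2, 'q': 2, 'a': 12}
store['f'] = store['a']+3 = 15 → {'p': 2, 'q': 2, 'a': 12, 'f': 15}
store['a'] = 12+4 = 16 → {'p': 2, 'q': 2, 'a': 16, 'f': 15}
store['t'] = 1 → {'p': 2, 'q': 2, 'a': 16, 'f': 15, 't': 1}
store['t']-store['p'] = 1-2 = -1

-1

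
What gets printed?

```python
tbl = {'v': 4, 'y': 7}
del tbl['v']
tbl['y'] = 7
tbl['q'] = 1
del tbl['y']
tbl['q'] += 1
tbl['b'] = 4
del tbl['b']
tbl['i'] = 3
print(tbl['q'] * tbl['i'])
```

del 'v' → {'y': 7}
tbl['y'] = 7 → {'y': 7}
tbl['q'] = 1 → {'y': 7, 'q': 1}
del 'y' → {'q': 1}
tbl['q'] = 1+1 = 2 → {'q': 2}
tbl['b'] = 4 → {'q': 2, 'b': 4}
del 'b' → {'q': 2}
tbl['i'] = 3 → {'q': 2, 'i': 3}
tbl['q']*tbl['i'] = 2*3 = 6

6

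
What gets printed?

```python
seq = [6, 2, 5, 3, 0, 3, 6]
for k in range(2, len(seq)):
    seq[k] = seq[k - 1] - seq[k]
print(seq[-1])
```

k=2: seq[2] = 2-5 = -3 → [6, 2, -3, 3, 0, 3, 6]
k=3: seq[3] = (-3)-3 = -6 → [6, 2, -3, -6, 0, 3, 6]
k=4: seq[4] = (-6)-0 = -6 → [6, 2, -3, -6, -6, 3, 6]
k=5: seq[5] = (-6)-3 = -9 → [6, 2, -3, -6, -6, -9, 6]
k=6: seq[6] = (-9)-6 = -15 → [6, 2, -3, -6, -6, -9, -15]

-15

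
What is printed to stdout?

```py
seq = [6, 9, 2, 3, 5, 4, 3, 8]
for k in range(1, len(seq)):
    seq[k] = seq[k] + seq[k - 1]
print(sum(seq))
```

184

k=1: seq[1] = 9+6 = 15 → [6, 15, 2, 3, 5, 4, 3, 8]
k=2: seq[2] = 2+15 = 17 → [6, 15, 17, 3, 5, 4, 3, 8]
k=3: seq[3] = 3+17 = 20 → [6, 15, 17, 20, 5, 4, 3, 8]
k=4: seq[4] = 5+20 = 25 → [6, 15, 17, 20, 25, 4, 3, 8]
k=5: seq[5] = 4+25 = 29 → [6, 15, 17, 20, 25, 29, 3, 8]
k=6: seq[6] = 3+29 = 32 → [6, 15, 17, 20, 25, 29, 32, 8]
k=7: seq[7] = 8+32 = 40 → [6, 15, 17, 20, 25, 29, 32, 40]
sum = 184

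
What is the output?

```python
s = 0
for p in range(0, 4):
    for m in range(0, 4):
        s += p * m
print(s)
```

p=0,m=0: s = 0+0 = 0
p=0,m=1: s = 0+0 = 0
p=0,m=2: s = 0+0 = 0
p=0,m=3: s = 0+0 = 0
p=1,m=0: s = 0+0 = 0
p=1,m=1: s = 0+1 = 1
p=1,m=2: s = 1+2 = 3
p=1,m=3: s = 3+3 = 6
p=2,m=0: s = 6+0 = 6
p=2,m=1: s = 6+2 = 8
p=2,m=2: s = 8+4 = 12
p=2,m=3: s = 12+6 = 18
p=3,m=0: s = 18+0 = 18
p=3,m=1: s = 18+3 = 21
p=3,m=2: s = 21+6 = 27
p=3,m=3: s = 27+9 = 36

36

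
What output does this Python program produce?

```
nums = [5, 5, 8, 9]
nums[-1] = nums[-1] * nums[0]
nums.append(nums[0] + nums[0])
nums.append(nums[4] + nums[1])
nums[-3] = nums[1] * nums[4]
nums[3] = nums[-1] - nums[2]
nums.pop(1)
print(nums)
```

nums[-1] = nums[-1]*nums[0] = 9*5 = 45 → [5, 5, 8, 45]
append nums[0]+nums[0] = 5+5 = 10 → [5, 5, 8, 45, 10]
append nums[4]+nums[1] = 10+5 = 15 → [5, 5, 8, 45, 10, 15]
nums[-3] = nums[1]*nums[4] = 5*10 = 50 → [5, 5, 8, 50, 10, 15]
nums[3] = nums[-1]-nums[2] = 15-8 = 7 → [5, 5, 8, 7, 10, 15]
pop(1) removes 5 → [5, 8, 7, 10, 15]

[5, 8, 7, 10, 15]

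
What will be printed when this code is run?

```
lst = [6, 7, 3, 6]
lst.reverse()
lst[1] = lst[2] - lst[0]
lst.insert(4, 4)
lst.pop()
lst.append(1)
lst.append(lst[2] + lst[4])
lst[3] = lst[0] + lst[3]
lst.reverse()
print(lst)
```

reverse → [6, 3, 7, 6]
lst[1] = lst[2]-lst[0] = 7-6 = 1 → [6, 1, 7, 6]
insert 4 at 4 → [6, 1, 7, 6, 4]
pop() removes 4 → [6, 1, 7, 6]
append 1 → [6, 1, 7, 6, 1]
append lst[2]+lst[4] = 7+1 = 8 → [6, 1, 7, 6, 1, 8]
lst[3] = lst[0]+lst[3] = 6+6 = 12 → [6, 1, 7, 12, 1, 8]
reverse → [8, 1, 12, 7, 1, 6]

[8, 1, 12, 7, 1, 6]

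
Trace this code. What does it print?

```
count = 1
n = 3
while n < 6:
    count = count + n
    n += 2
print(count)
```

9

n=3: count = 1+3 = 4
n=5: count = 4+5 = 9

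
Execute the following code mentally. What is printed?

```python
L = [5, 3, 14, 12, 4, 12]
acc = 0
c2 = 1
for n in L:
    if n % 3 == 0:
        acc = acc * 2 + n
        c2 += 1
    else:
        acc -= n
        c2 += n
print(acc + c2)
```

n=5: not %3==0, acc = 0-5 = -5; c2=6
n=3: %3==0, acc = (-5)*2+3 = -7; c2=7
n=14: not %3==0, acc = (-7)-14 = -21; c2=21
n=12: %3==0, acc = (-21)*2+12 = -30; c2=22
n=4: not %3==0, acc = (-30)-4 = -34; c2=26
n=12: %3==0, acc = (-34)*2+12 = -56; c2=27
acc+c2 = (-56)+27 = -29

-29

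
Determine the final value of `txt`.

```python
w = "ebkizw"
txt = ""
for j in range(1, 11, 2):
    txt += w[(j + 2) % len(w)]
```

'iwbiw'

j=1: add w[3]='i' → 'i'
j=3: add w[5]='w' → 'iw'
j=5: add w[1]='b' → 'iwb'
j=7: add w[3]='i' → 'iwbi'
j=9: add w[5]='w' → 'iwbiw'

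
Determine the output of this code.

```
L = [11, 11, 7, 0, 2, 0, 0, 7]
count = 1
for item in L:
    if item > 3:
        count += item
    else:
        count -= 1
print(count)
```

33

item=11: >3, count = 1+11 = 12
item=11: >3, count = 12+11 = 23
item=7: >3, count = 23+7 = 30
item=0: not >3, count = 30-1 = 29
item=2: not >3, count = 29-1 = 28
item=0: not >3, count = 28-1 = 27
item=0: not >3, count = 27-1 = 26
item=7: >3, count = 26+7 = 33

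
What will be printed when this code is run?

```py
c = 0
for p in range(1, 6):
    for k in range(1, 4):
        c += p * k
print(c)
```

p=1,k=1: c = 0+1 = 1
p=1,k=2: c = 1+2 = 3
p=1,k=3: c = 3+3 = 6
p=2,k=1: c = 6+2 = 8
p=2,k=2: c = 8+4 = 12
p=2,k=3: c = 12+6 = 18
p=3,k=1: c = 18+3 = 21
p=3,k=2: c = 21+6 = 27
p=3,k=3: c = 27+9 = 36
p=4,k=1: c = 36+4 = 40
p=4,k=2: c = 40+8 = 48
p=4,k=3: c = 48+12 = 60
p=5,k=1: c = 60+5 = 65
p=5,k=2: c = 65+10 = 75
p=5,k=3: c = 75+15 = 90

90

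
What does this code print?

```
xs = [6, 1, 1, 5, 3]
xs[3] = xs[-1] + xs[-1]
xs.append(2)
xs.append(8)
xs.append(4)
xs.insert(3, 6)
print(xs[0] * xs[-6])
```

36

xs[3] = xs[-1]+xs[-1] = 3+3 = 6 → [6, 1, 1, 6, 3]
append 2 → [6, 1, 1, 6, 3, 2]
append 8 → [6, 1, 1, 6, 3, 2, 8]
append 4 → [6, 1, 1, 6, 3, 2, 8, 4]
insert 6 at 3 → [6, 1, 1, 6, 6, 3, 2, 8, 4]
xs[0]*xs[-6] = 6*6 = 36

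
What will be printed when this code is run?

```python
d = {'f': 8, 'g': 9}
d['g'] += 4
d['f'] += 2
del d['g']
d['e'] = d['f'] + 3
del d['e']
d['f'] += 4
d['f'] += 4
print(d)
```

d['g'] = 9+4 = 13 → {'f': 8, 'g': 13}
d['f'] = 8+2 = 10 → {'f': 10, 'g': 13}
del 'g' → {'f': 10}
d['e'] = d['f']+3 = 13 → {'f': 10, 'e': 13}
del 'e' → {'f': 10}
d['f'] = 10+4 = 14 → {'f': 14}
d['f'] = 14+4 = 18 → {'f': 18}

{'f': 18}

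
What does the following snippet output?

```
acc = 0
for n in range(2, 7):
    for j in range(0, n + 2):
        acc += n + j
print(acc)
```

n=2,j=0: acc = 0+2 = 2
n=2,j=1: acc = 2+3 = 5
n=2,j=2: acc = 5+4 = 9
n=2,j=3: acc = 9+5 = 14
n=3,j=0: acc = 14+3 = 17
n=3,j=1: acc = 17+4 = 21
n=3,j=2: acc = 21+5 = 26
n=3,j=3: acc = 26+6 = 32
n=3,j=4: acc = 32+7 = 39
n=4,j=0: acc = 39+4 = 43
n=4,j=1: acc = 43+5 = 48
n=4,j=2: acc = 48+6 = 54
n=4,j=3: acc = 54+7 = 61
n=4,j=4: acc = 61+8 = 69
n=4,j=5: acc = 69+9 = 78
n=5,j=0: acc = 78+5 = 83
n=5,j=1: acc = 83+6 = 89
n=5,j=2: acc = 89+7 = 96
n=5,j=3: acc = 96+8 = 104
n=5,j=4: acc = 104+9 = 113
n=5,j=5: acc = 113+10 = 123
n=5,j=6: acc = 123+11 = 134
n=6,j=0: acc = 134+6 = 140
n=6,j=1: acc = 140+7 = 147
n=6,j=2: acc = 147+8 = 155
n=6,j=3: acc = 155+9 = 164
n=6,j=4: acc = 164+10 = 174
n=6,j=5: acc = 174+11 = 185
n=6,j=6: acc = 185+12 = 197
n=6,j=7: acc = 197+13 = 210

210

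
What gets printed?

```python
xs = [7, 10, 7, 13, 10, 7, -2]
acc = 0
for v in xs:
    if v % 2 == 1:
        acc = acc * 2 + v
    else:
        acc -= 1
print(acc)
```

v=7: odd, acc = 0*2+7 = 7
v=10: not odd, acc = 7-1 = 6
v=7: odd, acc = 6*2+7 = 19
v=13: odd, acc = 19*2+13 = 51
v=10: not odd, acc = 51-1 = 50
v=7: odd, acc = 50*2+7 = 107
v=-2: not odd, acc = 107-1 = 106

106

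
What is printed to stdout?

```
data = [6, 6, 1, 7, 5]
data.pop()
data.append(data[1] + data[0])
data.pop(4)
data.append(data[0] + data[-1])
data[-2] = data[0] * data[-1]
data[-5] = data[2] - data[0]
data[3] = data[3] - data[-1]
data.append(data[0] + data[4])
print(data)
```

pop() removes 5 → [6, 6, 1, 7]
append data[1]+data[0] = 6+6 = 12 → [6, 6, 1, 7, 12]
pop(4) removes 12 → [6, 6, 1, 7]
append data[0]+data[-1] = 6+7 = 13 → [6, 6, 1, 7, 13]
data[-2] = data[0]*data[-1] = 6*13 = 78 → [6, 6, 1, 78, 13]
data[-5] = data[2]-data[0] = 1-6 = -5 → [-5, 6, 1, 78, 13]
data[3] = data[3]-data[-1] = 78-13 = 65 → [-5, 6, 1, 65, 13]
append data[0]+data[4] = (-5)+13 = 8 → [-5, 6, 1, 65, 13, 8]

[-5, 6, 1, 65, 13, 8]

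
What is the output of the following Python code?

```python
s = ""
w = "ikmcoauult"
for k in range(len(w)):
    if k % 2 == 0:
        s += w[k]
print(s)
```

imoul

k=0: add 'i' → 'i'
k=1: skip
k=2: add 'm' → 'im'
k=3: skip
k=4: add 'o' → 'imo'
k=5: skip
k=6: add 'u' → 'imou'
k=7: skip
k=8: add 'l' → 'imoul'
k=9: skip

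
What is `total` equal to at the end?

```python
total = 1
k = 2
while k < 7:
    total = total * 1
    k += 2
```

1

k=2: total = 1*1 = 1
k=4: total = 1*1 = 1
k=6: total = 1*1 = 1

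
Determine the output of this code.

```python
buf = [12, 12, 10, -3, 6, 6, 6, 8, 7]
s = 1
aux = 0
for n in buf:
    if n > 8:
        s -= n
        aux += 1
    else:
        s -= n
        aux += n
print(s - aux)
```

n=12: >8, s = 1-12 = -11; aux=1
n=12: >8, s = (-11)-12 = -23; aux=2
n=10: >8, s = (-23)-10 = -33; aux=3
n=-3: not >8, s = (-33)-(-3) = -30; aux=0
n=6: not >8, s = (-30)-6 = -36; aux=6
n=6: not >8, s = (-36)-6 = -42; aux=12
n=6: not >8, s = (-42)-6 = -48; aux=18
n=8: not >8, s = (-48)-8 = -56; aux=26
n=7: not >8, s = (-56)-7 = -63; aux=33
s-aux = (-63)-33 = -96

-96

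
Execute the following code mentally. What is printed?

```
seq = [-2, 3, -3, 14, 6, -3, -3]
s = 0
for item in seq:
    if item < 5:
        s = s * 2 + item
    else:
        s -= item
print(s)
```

-109

item=-2: <5, s = 0*2+(-2) = -2
item=3: <5, s = (-2)*2+3 = -1
item=-3: <5, s = (-1)*2+(-3) = -5
item=14: not <5, s = (-5)-14 = -19
item=6: not <5, s = (-19)-6 = -25
item=-3: <5, s = (-25)*2+(-3) = -53
item=-3: <5, s = (-53)*2+(-3) = -109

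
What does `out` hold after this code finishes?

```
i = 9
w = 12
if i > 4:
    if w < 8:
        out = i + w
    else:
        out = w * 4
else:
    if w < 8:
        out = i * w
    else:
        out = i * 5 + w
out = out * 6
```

288

i=9, w=12
i > 4 is True; w < 8 is False
→ out = w * 4 = 48
out = 48*6 = 288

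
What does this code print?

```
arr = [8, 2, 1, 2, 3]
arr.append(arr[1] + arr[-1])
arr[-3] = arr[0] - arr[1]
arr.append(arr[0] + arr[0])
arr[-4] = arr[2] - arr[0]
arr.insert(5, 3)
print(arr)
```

append arr[1]+arr[-1] = 2+3 = 5 → [8, 2, 1, 2, 3, 5]
arr[-3] = arr[0]-arr[1] = 8-2 = 6 → [8, 2, 1, 6, 3, 5]
append arr[0]+arr[0] = 8+8 = 16 → [8, 2, 1, 6, 3, 5, 16]
arr[-4] = arr[2]-arr[0] = 1-8 = -7 → [8, 2, 1, -7, 3, 5, 16]
insert 3 at 5 → [8, 2, 1, -7, 3, 3, 5, 16]

[8, 2, 1, -7, 3, 3, 5, 16]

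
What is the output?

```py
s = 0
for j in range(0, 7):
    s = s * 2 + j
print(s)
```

120

j=0: s = 0*2+0 = 0
j=1: s = 0*2+1 = 1
j=2: s = 1*2+2 = 4
j=3: s = 4*2+3 = 11
j=4: s = 11*2+4 = 26
j=5: s = 26*2+5 = 57
j=6: s = 57*2+6 = 120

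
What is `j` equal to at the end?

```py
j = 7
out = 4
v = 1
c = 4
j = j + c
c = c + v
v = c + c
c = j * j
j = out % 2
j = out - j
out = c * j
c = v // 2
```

j = 7+4 = 11
c = 4+1 = 5
v = 5+5 = 10
c = 11*11 = 121
j = 4%2 = 0
j = 4-0 = 4
out = 121*4 = 484
c = 10//2 = 5

4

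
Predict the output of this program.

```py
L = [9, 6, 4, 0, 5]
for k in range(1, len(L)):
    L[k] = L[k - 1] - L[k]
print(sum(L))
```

4

k=1: L[1] = 9-6 = 3 → [9, 3, 4, 0, 5]
k=2: L[2] = 3-4 = -1 → [9, 3, -1, 0, 5]
k=3: L[3] = (-1)-0 = -1 → [9, 3, -1, -1, 5]
k=4: L[4] = (-1)-5 = -6 → [9, 3, -1, -1, -6]
sum = 4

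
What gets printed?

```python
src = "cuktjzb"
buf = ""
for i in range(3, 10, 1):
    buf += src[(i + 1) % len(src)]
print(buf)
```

jzbcukt

i=3: add src[4]='j' → 'j'
i=4: add src[5]='z' → 'jz'
i=5: add src[6]='b' → 'jzb'
i=6: add src[0]='c' → 'jzbc'
i=7: add src[1]='u' → 'jzbcu'
i=8: add src[2]='k' → 'jzbcuk'
i=9: add src[3]='t' → 'jzbcukt'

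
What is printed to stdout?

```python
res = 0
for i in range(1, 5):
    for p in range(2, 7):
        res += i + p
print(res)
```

i=1,p=2: res = 0+3 = 3
i=1,p=3: res = 3+4 = 7
i=1,p=4: res = 7+5 = 12
i=1,p=5: res = 12+6 = 18
i=1,p=6: res = 18+7 = 25
i=2,p=2: res = 25+4 = 29
i=2,p=3: res = 29+5 = 34
i=2,p=4: res = 34+6 = 40
i=2,p=5: res = 40+7 = 47
i=2,p=6: res = 47+8 = 55
i=3,p=2: res = 55+5 = 60
i=3,p=3: res = 60+6 = 66
i=3,p=4: res = 66+7 = 73
i=3,p=5: res = 73+8 = 81
i=3,p=6: res = 81+9 = 90
i=4,p=2: res = 90+6 = 96
i=4,p=3: res = 96+7 = 103
i=4,p=4: res = 103+8 = 111
i=4,p=5: res = 111+9 = 120
i=4,p=6: res = 120+10 = 130

130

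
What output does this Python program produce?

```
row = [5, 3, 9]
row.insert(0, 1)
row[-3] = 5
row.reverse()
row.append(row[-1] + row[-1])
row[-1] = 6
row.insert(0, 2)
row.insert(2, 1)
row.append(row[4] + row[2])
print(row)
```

insert 1 at 0 → [1, 5, 3, 9]
row[-3] = 5 → [1, 5, 3, 9]
reverse → [9, 3, 5, 1]
append row[-1]+row[-1] = 1+1 = 2 → [9, 3, 5, 1, 2]
row[-1] = 6 → [9, 3, 5, 1, 6]
insert 2 at 0 → [2, 9, 3, 5, 1, 6]
insert 1 at 2 → [2, 9, 1, 3, 5, 1, 6]
append row[4]+row[2] = 5+1 = 6 → [2, 9, 1, 3, 5, 1, 6, 6]

[2, 9, 1, 3, 5, 1, 6, 6]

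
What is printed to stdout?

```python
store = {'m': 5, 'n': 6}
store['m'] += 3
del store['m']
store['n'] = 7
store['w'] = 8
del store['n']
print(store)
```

store['m'] = 5+3 = 8 → {'m': 8, 'n': 6}
del 'm' → {'n': 6}
store['n'] = 7 → {'n': 7}
store['w'] = 8 → {'n': 7, 'w': 8}
del 'n' → {'w': 8}

{'w': 8}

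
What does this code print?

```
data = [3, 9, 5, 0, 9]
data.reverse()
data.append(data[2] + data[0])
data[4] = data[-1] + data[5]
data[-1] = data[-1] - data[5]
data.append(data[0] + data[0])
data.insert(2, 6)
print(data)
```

reverse → [9, 0, 5, 9, 3]
append data[2]+data[0] = 5+9 = 14 → [9, 0, 5, 9, 3, 14]
data[4] = data[-1]+data[5] = 14+14 = 28 → [9, 0, 5, 9, 28, 14]
data[-1] = data[-1]-data[5] = 14-14 = 0 → [9, 0, 5, 9, 28, 0]
append data[0]+data[0] = 9+9 = 18 → [9, 0, 5, 9, 28, 0, 18]
insert 6 at 2 → [9, 0, 6, 5, 9, 28, 0, 18]

[9, 0, 6, 5, 9, 28, 0, 18]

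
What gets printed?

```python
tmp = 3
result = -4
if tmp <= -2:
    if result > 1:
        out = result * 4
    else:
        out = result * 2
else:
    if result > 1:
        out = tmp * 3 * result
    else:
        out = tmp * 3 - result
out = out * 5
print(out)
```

tmp=3, result=-4
tmp <= -2 is False; result > 1 is False
→ out = tmp * 3 - result = 13
out = 13*5 = 65

65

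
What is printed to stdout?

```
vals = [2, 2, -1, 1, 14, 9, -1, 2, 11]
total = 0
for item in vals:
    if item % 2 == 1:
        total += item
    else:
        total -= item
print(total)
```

item=2: not odd, total = 0-2 = -2
item=2: not odd, total = (-2)-2 = -4
item=-1: odd, total = (-4)+(-1) = -5
item=1: odd, total = (-5)+1 = -4
item=14: not odd, total = (-4)-14 = -18
item=9: odd, total = (-18)+9 = -9
item=-1: odd, total = (-9)+(-1) = -10
item=2: not odd, total = (-10)-2 = -12
item=11: odd, total = (-12)+11 = -1

-1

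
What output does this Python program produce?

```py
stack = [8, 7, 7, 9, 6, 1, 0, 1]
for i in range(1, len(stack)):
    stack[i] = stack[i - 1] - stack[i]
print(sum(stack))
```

i=1: stack[1] = 8-7 = 1 → [8, 1, 7, 9, 6, 1, 0, 1]
i=2: stack[2] = 1-7 = -6 → [8, 1, -6, 9, 6, 1, 0, 1]
i=3: stack[3] = (-6)-9 = -15 → [8, 1, -6, -15, 6, 1, 0, 1]
i=4: stack[4] = (-15)-6 = -21 → [8, 1, -6, -15, -21, 1, 0, 1]
i=5: stack[5] = (-21)-1 = -22 → [8, 1, -6, -15, -21, -22, 0, 1]
i=6: stack[6] = (-22)-0 = -22 → [8, 1, -6, -15, -21, -22, -22, 1]
i=7: stack[7] = (-22)-1 = -23 → [8, 1, -6, -15, -21, -22, -22, -23]
sum = -100

-100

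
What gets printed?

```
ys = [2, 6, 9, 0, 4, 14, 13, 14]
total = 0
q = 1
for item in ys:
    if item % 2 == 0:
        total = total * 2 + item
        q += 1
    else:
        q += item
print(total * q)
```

6322

item=2: even, total = 0*2+2 = 2; q=2
item=6: even, total = 2*2+6 = 10; q=3
item=9: not even; q=12
item=0: even, total = 10*2+0 = 20; q=13
item=4: even, total = 20*2+4 = 44; q=14
item=14: even, total = 44*2+14 = 102; q=15
item=13: not even; q=28
item=14: even, total = 102*2+14 = 218; q=29
total*q = 218*29 = 6322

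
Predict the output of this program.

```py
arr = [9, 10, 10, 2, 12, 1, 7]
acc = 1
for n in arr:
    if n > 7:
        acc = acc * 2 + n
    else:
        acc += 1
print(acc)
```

164

n=9: >7, acc = 1*2+9 = 11
n=10: >7, acc = 11*2+10 = 32
n=10: >7, acc = 32*2+10 = 74
n=2: not >7, acc = 74+1 = 75
n=12: >7, acc = 75*2+12 = 162
n=1: not >7, acc = 162+1 = 163
n=7: not >7, acc = 163+1 = 164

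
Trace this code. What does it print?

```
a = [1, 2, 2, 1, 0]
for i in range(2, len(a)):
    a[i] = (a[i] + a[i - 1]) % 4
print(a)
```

i=2: a[2] = (2+2)%4 = 0 → [1, 2, 0, 1, 0]
i=3: a[3] = (1+0)%4 = 1 → [1, 2, 0, 1, 0]
i=4: a[4] = (0+1)%4 = 1 → [1, 2, 0, 1, 1]

[1, 2, 0, 1, 1]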